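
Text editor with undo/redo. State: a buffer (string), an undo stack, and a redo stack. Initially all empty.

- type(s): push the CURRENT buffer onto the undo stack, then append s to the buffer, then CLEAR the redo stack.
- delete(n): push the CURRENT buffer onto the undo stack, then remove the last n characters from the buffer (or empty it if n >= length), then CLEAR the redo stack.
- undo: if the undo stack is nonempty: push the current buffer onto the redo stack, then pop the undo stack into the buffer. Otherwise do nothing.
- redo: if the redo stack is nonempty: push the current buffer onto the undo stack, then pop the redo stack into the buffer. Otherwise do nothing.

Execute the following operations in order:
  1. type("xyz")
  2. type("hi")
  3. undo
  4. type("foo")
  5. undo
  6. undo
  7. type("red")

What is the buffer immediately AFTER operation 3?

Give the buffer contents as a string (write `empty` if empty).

Answer: xyz

Derivation:
After op 1 (type): buf='xyz' undo_depth=1 redo_depth=0
After op 2 (type): buf='xyzhi' undo_depth=2 redo_depth=0
After op 3 (undo): buf='xyz' undo_depth=1 redo_depth=1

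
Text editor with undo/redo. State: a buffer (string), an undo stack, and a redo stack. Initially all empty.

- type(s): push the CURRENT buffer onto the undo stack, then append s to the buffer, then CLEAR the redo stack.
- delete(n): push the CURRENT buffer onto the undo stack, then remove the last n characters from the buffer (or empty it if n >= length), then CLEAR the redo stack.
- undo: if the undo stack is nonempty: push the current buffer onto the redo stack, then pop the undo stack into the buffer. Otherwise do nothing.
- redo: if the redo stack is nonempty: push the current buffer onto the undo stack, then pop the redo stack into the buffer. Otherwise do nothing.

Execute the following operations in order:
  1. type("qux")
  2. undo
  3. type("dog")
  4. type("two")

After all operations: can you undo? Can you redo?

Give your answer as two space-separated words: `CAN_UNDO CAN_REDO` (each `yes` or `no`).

After op 1 (type): buf='qux' undo_depth=1 redo_depth=0
After op 2 (undo): buf='(empty)' undo_depth=0 redo_depth=1
After op 3 (type): buf='dog' undo_depth=1 redo_depth=0
After op 4 (type): buf='dogtwo' undo_depth=2 redo_depth=0

Answer: yes no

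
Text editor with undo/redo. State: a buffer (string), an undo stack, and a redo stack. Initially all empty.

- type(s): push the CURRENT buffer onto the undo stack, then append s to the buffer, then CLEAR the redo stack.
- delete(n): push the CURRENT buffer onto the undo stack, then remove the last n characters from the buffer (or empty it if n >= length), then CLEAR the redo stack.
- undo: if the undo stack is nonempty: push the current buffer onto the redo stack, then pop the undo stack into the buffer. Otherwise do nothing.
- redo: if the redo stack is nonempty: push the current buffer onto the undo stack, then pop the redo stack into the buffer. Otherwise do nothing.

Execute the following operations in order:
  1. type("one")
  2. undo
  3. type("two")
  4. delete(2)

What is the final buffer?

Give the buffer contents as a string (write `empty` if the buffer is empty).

Answer: t

Derivation:
After op 1 (type): buf='one' undo_depth=1 redo_depth=0
After op 2 (undo): buf='(empty)' undo_depth=0 redo_depth=1
After op 3 (type): buf='two' undo_depth=1 redo_depth=0
After op 4 (delete): buf='t' undo_depth=2 redo_depth=0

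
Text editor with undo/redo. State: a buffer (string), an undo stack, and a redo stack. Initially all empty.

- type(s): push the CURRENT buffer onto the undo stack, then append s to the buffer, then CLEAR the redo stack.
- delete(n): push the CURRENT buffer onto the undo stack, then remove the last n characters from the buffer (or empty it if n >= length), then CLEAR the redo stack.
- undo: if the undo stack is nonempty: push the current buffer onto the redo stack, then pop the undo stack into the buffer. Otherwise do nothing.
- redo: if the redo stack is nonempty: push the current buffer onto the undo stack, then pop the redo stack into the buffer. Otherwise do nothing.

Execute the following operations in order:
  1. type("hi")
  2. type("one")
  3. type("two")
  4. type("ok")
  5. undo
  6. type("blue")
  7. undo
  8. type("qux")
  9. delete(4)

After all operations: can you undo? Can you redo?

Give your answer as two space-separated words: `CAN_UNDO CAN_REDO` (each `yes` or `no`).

After op 1 (type): buf='hi' undo_depth=1 redo_depth=0
After op 2 (type): buf='hione' undo_depth=2 redo_depth=0
After op 3 (type): buf='hionetwo' undo_depth=3 redo_depth=0
After op 4 (type): buf='hionetwook' undo_depth=4 redo_depth=0
After op 5 (undo): buf='hionetwo' undo_depth=3 redo_depth=1
After op 6 (type): buf='hionetwoblue' undo_depth=4 redo_depth=0
After op 7 (undo): buf='hionetwo' undo_depth=3 redo_depth=1
After op 8 (type): buf='hionetwoqux' undo_depth=4 redo_depth=0
After op 9 (delete): buf='hionetw' undo_depth=5 redo_depth=0

Answer: yes no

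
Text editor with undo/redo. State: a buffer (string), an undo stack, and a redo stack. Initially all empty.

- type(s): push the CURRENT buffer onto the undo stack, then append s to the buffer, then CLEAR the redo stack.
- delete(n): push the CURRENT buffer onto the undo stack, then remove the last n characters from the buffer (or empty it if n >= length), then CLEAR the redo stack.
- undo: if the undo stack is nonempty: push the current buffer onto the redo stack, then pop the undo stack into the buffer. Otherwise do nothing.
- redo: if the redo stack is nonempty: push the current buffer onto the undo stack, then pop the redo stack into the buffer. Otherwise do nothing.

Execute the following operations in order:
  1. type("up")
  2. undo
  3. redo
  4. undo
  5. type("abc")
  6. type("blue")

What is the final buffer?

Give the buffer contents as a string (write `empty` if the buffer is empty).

Answer: abcblue

Derivation:
After op 1 (type): buf='up' undo_depth=1 redo_depth=0
After op 2 (undo): buf='(empty)' undo_depth=0 redo_depth=1
After op 3 (redo): buf='up' undo_depth=1 redo_depth=0
After op 4 (undo): buf='(empty)' undo_depth=0 redo_depth=1
After op 5 (type): buf='abc' undo_depth=1 redo_depth=0
After op 6 (type): buf='abcblue' undo_depth=2 redo_depth=0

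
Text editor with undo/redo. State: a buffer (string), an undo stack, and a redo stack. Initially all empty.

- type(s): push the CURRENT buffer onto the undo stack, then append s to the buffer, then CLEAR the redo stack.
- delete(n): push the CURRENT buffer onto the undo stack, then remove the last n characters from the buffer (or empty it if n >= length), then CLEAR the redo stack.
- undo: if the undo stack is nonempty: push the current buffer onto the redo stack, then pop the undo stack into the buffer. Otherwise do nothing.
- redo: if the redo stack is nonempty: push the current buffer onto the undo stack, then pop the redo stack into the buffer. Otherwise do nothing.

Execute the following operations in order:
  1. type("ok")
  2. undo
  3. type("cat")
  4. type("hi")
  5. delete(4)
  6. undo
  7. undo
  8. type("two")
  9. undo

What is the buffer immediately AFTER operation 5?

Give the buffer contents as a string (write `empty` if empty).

After op 1 (type): buf='ok' undo_depth=1 redo_depth=0
After op 2 (undo): buf='(empty)' undo_depth=0 redo_depth=1
After op 3 (type): buf='cat' undo_depth=1 redo_depth=0
After op 4 (type): buf='cathi' undo_depth=2 redo_depth=0
After op 5 (delete): buf='c' undo_depth=3 redo_depth=0

Answer: c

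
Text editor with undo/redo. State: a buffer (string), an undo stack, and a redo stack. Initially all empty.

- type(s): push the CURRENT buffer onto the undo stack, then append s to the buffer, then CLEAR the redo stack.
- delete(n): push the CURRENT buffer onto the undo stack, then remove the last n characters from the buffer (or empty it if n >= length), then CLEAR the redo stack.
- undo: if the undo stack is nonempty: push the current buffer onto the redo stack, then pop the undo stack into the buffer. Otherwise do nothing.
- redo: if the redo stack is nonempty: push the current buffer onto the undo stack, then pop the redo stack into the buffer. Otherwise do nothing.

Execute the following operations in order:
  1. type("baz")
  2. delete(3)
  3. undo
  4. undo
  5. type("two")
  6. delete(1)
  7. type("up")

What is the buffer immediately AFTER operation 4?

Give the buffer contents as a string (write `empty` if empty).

Answer: empty

Derivation:
After op 1 (type): buf='baz' undo_depth=1 redo_depth=0
After op 2 (delete): buf='(empty)' undo_depth=2 redo_depth=0
After op 3 (undo): buf='baz' undo_depth=1 redo_depth=1
After op 4 (undo): buf='(empty)' undo_depth=0 redo_depth=2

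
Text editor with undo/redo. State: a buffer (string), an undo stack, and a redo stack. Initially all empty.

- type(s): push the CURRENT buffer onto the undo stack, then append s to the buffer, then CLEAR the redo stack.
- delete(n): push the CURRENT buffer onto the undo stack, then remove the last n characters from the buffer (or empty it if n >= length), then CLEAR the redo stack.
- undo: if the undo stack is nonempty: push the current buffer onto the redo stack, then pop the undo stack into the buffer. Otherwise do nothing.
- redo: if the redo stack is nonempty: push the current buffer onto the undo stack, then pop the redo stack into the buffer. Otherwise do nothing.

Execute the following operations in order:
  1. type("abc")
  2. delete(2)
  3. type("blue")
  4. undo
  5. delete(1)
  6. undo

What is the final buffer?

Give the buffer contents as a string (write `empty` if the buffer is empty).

Answer: a

Derivation:
After op 1 (type): buf='abc' undo_depth=1 redo_depth=0
After op 2 (delete): buf='a' undo_depth=2 redo_depth=0
After op 3 (type): buf='ablue' undo_depth=3 redo_depth=0
After op 4 (undo): buf='a' undo_depth=2 redo_depth=1
After op 5 (delete): buf='(empty)' undo_depth=3 redo_depth=0
After op 6 (undo): buf='a' undo_depth=2 redo_depth=1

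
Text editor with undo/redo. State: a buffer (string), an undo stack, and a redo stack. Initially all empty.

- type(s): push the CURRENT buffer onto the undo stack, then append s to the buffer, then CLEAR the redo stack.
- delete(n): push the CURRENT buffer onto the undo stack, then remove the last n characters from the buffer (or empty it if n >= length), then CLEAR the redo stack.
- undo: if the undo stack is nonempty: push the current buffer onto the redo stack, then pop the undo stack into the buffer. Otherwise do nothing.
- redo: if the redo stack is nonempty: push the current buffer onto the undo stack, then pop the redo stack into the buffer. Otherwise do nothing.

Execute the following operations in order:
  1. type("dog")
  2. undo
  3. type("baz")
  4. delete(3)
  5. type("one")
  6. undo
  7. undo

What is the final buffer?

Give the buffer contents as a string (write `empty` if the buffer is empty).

After op 1 (type): buf='dog' undo_depth=1 redo_depth=0
After op 2 (undo): buf='(empty)' undo_depth=0 redo_depth=1
After op 3 (type): buf='baz' undo_depth=1 redo_depth=0
After op 4 (delete): buf='(empty)' undo_depth=2 redo_depth=0
After op 5 (type): buf='one' undo_depth=3 redo_depth=0
After op 6 (undo): buf='(empty)' undo_depth=2 redo_depth=1
After op 7 (undo): buf='baz' undo_depth=1 redo_depth=2

Answer: baz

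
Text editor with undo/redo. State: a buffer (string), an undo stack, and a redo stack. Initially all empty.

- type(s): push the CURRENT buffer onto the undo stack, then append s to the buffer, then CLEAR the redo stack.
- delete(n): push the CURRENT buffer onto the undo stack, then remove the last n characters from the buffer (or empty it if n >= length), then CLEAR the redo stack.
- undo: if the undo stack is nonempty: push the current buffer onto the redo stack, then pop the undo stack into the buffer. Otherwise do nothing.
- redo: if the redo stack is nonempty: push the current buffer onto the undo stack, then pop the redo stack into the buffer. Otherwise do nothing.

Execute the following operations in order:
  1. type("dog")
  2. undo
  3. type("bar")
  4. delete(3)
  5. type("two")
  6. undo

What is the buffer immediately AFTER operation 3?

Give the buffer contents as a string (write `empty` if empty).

After op 1 (type): buf='dog' undo_depth=1 redo_depth=0
After op 2 (undo): buf='(empty)' undo_depth=0 redo_depth=1
After op 3 (type): buf='bar' undo_depth=1 redo_depth=0

Answer: bar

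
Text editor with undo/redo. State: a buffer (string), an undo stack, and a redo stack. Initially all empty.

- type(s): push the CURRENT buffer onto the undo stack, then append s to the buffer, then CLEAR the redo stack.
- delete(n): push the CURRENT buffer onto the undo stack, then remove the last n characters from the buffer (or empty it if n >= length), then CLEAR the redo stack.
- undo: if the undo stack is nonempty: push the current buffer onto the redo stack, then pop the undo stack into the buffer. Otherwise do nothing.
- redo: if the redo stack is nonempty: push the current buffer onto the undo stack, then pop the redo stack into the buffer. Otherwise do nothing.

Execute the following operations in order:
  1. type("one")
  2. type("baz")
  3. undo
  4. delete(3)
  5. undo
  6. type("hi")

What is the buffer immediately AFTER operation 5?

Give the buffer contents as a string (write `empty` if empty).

Answer: one

Derivation:
After op 1 (type): buf='one' undo_depth=1 redo_depth=0
After op 2 (type): buf='onebaz' undo_depth=2 redo_depth=0
After op 3 (undo): buf='one' undo_depth=1 redo_depth=1
After op 4 (delete): buf='(empty)' undo_depth=2 redo_depth=0
After op 5 (undo): buf='one' undo_depth=1 redo_depth=1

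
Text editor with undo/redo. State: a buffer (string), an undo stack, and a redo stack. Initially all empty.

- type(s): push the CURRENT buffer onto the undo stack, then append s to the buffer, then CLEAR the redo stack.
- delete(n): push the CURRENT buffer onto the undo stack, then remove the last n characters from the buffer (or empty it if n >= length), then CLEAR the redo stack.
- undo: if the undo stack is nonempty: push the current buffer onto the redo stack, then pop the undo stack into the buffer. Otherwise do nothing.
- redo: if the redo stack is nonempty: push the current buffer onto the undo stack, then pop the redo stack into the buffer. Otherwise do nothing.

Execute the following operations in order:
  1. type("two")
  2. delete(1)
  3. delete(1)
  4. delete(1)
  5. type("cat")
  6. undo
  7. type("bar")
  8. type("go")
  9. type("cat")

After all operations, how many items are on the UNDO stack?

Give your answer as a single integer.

Answer: 7

Derivation:
After op 1 (type): buf='two' undo_depth=1 redo_depth=0
After op 2 (delete): buf='tw' undo_depth=2 redo_depth=0
After op 3 (delete): buf='t' undo_depth=3 redo_depth=0
After op 4 (delete): buf='(empty)' undo_depth=4 redo_depth=0
After op 5 (type): buf='cat' undo_depth=5 redo_depth=0
After op 6 (undo): buf='(empty)' undo_depth=4 redo_depth=1
After op 7 (type): buf='bar' undo_depth=5 redo_depth=0
After op 8 (type): buf='bargo' undo_depth=6 redo_depth=0
After op 9 (type): buf='bargocat' undo_depth=7 redo_depth=0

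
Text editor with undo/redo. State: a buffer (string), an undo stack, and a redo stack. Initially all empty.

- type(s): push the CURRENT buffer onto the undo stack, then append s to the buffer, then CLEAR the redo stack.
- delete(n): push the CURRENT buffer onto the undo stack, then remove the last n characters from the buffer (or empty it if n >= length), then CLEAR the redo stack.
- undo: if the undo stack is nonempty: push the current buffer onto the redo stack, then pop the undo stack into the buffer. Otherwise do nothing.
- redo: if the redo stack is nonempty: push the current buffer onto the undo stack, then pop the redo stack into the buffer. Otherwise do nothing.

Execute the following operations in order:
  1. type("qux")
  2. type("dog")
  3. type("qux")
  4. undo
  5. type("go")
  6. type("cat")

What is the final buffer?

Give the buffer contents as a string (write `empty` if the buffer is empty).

After op 1 (type): buf='qux' undo_depth=1 redo_depth=0
After op 2 (type): buf='quxdog' undo_depth=2 redo_depth=0
After op 3 (type): buf='quxdogqux' undo_depth=3 redo_depth=0
After op 4 (undo): buf='quxdog' undo_depth=2 redo_depth=1
After op 5 (type): buf='quxdoggo' undo_depth=3 redo_depth=0
After op 6 (type): buf='quxdoggocat' undo_depth=4 redo_depth=0

Answer: quxdoggocat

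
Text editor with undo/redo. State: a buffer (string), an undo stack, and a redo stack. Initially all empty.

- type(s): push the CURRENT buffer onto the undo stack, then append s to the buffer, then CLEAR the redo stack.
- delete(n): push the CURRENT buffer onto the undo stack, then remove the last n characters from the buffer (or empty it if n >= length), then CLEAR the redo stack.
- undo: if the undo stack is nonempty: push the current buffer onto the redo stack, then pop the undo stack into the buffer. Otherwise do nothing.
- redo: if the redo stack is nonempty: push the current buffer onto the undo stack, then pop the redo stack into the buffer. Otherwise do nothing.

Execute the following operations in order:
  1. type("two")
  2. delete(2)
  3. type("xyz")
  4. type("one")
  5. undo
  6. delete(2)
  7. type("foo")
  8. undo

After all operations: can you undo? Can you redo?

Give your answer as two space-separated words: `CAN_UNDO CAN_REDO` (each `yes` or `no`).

After op 1 (type): buf='two' undo_depth=1 redo_depth=0
After op 2 (delete): buf='t' undo_depth=2 redo_depth=0
After op 3 (type): buf='txyz' undo_depth=3 redo_depth=0
After op 4 (type): buf='txyzone' undo_depth=4 redo_depth=0
After op 5 (undo): buf='txyz' undo_depth=3 redo_depth=1
After op 6 (delete): buf='tx' undo_depth=4 redo_depth=0
After op 7 (type): buf='txfoo' undo_depth=5 redo_depth=0
After op 8 (undo): buf='tx' undo_depth=4 redo_depth=1

Answer: yes yes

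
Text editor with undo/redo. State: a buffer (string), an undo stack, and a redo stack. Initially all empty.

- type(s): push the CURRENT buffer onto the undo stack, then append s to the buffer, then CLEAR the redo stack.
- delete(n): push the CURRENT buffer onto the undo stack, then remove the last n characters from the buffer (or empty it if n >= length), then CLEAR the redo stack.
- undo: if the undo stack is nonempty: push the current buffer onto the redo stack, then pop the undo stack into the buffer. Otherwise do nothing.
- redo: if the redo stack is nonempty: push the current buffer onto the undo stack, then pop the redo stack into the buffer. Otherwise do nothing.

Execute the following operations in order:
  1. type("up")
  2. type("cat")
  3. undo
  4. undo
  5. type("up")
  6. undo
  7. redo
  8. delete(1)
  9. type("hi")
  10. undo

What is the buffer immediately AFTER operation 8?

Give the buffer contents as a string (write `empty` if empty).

After op 1 (type): buf='up' undo_depth=1 redo_depth=0
After op 2 (type): buf='upcat' undo_depth=2 redo_depth=0
After op 3 (undo): buf='up' undo_depth=1 redo_depth=1
After op 4 (undo): buf='(empty)' undo_depth=0 redo_depth=2
After op 5 (type): buf='up' undo_depth=1 redo_depth=0
After op 6 (undo): buf='(empty)' undo_depth=0 redo_depth=1
After op 7 (redo): buf='up' undo_depth=1 redo_depth=0
After op 8 (delete): buf='u' undo_depth=2 redo_depth=0

Answer: u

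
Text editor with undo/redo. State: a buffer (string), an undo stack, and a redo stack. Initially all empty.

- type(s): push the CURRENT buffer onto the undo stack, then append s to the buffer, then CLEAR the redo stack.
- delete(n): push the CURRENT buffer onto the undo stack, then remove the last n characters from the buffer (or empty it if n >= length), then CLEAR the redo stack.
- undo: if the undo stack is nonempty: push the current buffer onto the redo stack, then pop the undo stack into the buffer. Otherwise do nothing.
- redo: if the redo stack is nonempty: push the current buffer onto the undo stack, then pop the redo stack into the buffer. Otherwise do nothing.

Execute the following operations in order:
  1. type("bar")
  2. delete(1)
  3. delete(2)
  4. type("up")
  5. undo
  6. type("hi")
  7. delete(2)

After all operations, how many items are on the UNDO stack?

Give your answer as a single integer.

After op 1 (type): buf='bar' undo_depth=1 redo_depth=0
After op 2 (delete): buf='ba' undo_depth=2 redo_depth=0
After op 3 (delete): buf='(empty)' undo_depth=3 redo_depth=0
After op 4 (type): buf='up' undo_depth=4 redo_depth=0
After op 5 (undo): buf='(empty)' undo_depth=3 redo_depth=1
After op 6 (type): buf='hi' undo_depth=4 redo_depth=0
After op 7 (delete): buf='(empty)' undo_depth=5 redo_depth=0

Answer: 5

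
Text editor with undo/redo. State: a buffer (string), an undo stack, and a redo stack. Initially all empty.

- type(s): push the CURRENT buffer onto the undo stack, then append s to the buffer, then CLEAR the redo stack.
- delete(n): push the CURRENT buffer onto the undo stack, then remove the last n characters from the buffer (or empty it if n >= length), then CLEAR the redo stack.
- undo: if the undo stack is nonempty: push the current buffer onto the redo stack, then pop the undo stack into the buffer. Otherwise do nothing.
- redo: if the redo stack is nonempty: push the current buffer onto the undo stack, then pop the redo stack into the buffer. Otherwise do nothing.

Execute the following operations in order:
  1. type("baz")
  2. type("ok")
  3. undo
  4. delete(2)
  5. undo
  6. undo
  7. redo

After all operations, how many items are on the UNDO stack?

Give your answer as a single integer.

After op 1 (type): buf='baz' undo_depth=1 redo_depth=0
After op 2 (type): buf='bazok' undo_depth=2 redo_depth=0
After op 3 (undo): buf='baz' undo_depth=1 redo_depth=1
After op 4 (delete): buf='b' undo_depth=2 redo_depth=0
After op 5 (undo): buf='baz' undo_depth=1 redo_depth=1
After op 6 (undo): buf='(empty)' undo_depth=0 redo_depth=2
After op 7 (redo): buf='baz' undo_depth=1 redo_depth=1

Answer: 1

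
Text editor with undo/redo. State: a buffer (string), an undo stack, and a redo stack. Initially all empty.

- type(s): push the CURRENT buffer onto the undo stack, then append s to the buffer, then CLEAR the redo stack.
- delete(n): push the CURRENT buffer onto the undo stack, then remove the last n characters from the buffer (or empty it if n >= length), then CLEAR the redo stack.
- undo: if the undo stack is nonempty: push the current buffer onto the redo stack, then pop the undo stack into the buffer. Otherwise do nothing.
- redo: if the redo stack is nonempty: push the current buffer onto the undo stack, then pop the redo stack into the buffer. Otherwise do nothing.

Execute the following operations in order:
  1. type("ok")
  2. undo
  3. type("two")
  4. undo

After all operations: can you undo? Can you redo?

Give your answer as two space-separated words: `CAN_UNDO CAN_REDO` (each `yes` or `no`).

Answer: no yes

Derivation:
After op 1 (type): buf='ok' undo_depth=1 redo_depth=0
After op 2 (undo): buf='(empty)' undo_depth=0 redo_depth=1
After op 3 (type): buf='two' undo_depth=1 redo_depth=0
After op 4 (undo): buf='(empty)' undo_depth=0 redo_depth=1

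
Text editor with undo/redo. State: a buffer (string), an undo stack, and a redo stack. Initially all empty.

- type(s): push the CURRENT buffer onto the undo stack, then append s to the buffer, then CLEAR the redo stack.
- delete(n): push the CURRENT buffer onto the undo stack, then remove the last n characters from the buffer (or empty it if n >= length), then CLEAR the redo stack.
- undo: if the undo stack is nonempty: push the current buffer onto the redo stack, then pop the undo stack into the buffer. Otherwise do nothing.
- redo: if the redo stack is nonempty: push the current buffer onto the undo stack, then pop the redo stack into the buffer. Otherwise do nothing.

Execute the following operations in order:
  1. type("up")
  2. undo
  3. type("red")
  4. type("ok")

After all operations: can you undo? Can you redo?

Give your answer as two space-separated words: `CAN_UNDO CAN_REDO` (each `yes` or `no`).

After op 1 (type): buf='up' undo_depth=1 redo_depth=0
After op 2 (undo): buf='(empty)' undo_depth=0 redo_depth=1
After op 3 (type): buf='red' undo_depth=1 redo_depth=0
After op 4 (type): buf='redok' undo_depth=2 redo_depth=0

Answer: yes no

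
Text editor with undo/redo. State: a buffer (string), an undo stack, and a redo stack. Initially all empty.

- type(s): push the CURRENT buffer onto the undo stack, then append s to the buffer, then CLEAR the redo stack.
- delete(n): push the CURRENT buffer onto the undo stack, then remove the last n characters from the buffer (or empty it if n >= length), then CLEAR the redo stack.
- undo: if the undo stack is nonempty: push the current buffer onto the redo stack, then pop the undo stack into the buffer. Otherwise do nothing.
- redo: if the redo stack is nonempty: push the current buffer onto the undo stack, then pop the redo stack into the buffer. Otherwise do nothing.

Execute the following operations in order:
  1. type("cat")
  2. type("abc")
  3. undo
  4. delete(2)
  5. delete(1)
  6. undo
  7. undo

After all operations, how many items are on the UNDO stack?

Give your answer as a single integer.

After op 1 (type): buf='cat' undo_depth=1 redo_depth=0
After op 2 (type): buf='catabc' undo_depth=2 redo_depth=0
After op 3 (undo): buf='cat' undo_depth=1 redo_depth=1
After op 4 (delete): buf='c' undo_depth=2 redo_depth=0
After op 5 (delete): buf='(empty)' undo_depth=3 redo_depth=0
After op 6 (undo): buf='c' undo_depth=2 redo_depth=1
After op 7 (undo): buf='cat' undo_depth=1 redo_depth=2

Answer: 1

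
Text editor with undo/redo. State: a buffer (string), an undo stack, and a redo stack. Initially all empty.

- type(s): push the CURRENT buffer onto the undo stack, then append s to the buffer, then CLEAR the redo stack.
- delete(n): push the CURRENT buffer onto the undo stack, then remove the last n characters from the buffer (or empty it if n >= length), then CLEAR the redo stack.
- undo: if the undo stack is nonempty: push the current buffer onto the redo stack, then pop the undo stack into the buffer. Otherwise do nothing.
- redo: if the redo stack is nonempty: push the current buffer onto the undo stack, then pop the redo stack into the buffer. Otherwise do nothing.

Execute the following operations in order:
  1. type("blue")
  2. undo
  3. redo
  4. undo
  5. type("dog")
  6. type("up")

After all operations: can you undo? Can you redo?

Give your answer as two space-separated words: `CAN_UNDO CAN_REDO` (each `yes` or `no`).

Answer: yes no

Derivation:
After op 1 (type): buf='blue' undo_depth=1 redo_depth=0
After op 2 (undo): buf='(empty)' undo_depth=0 redo_depth=1
After op 3 (redo): buf='blue' undo_depth=1 redo_depth=0
After op 4 (undo): buf='(empty)' undo_depth=0 redo_depth=1
After op 5 (type): buf='dog' undo_depth=1 redo_depth=0
After op 6 (type): buf='dogup' undo_depth=2 redo_depth=0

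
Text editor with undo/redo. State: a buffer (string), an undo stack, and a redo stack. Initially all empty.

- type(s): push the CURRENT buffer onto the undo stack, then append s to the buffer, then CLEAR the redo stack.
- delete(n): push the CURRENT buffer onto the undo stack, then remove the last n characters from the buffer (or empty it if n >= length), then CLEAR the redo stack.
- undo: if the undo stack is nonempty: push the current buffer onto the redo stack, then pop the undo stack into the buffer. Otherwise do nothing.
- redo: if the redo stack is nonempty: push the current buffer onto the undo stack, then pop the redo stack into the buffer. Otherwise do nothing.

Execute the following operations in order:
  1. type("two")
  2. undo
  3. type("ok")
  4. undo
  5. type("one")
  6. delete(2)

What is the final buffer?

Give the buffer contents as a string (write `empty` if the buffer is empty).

After op 1 (type): buf='two' undo_depth=1 redo_depth=0
After op 2 (undo): buf='(empty)' undo_depth=0 redo_depth=1
After op 3 (type): buf='ok' undo_depth=1 redo_depth=0
After op 4 (undo): buf='(empty)' undo_depth=0 redo_depth=1
After op 5 (type): buf='one' undo_depth=1 redo_depth=0
After op 6 (delete): buf='o' undo_depth=2 redo_depth=0

Answer: o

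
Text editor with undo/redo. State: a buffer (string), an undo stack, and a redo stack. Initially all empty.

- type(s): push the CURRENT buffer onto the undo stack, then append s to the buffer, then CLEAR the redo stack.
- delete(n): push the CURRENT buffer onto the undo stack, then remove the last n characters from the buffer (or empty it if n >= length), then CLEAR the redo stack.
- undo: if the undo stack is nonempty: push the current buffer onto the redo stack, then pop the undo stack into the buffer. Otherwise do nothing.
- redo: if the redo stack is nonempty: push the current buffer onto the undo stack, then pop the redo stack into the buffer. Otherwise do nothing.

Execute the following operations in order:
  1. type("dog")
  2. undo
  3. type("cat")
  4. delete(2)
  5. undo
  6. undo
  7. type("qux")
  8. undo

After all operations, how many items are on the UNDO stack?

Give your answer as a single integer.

Answer: 0

Derivation:
After op 1 (type): buf='dog' undo_depth=1 redo_depth=0
After op 2 (undo): buf='(empty)' undo_depth=0 redo_depth=1
After op 3 (type): buf='cat' undo_depth=1 redo_depth=0
After op 4 (delete): buf='c' undo_depth=2 redo_depth=0
After op 5 (undo): buf='cat' undo_depth=1 redo_depth=1
After op 6 (undo): buf='(empty)' undo_depth=0 redo_depth=2
After op 7 (type): buf='qux' undo_depth=1 redo_depth=0
After op 8 (undo): buf='(empty)' undo_depth=0 redo_depth=1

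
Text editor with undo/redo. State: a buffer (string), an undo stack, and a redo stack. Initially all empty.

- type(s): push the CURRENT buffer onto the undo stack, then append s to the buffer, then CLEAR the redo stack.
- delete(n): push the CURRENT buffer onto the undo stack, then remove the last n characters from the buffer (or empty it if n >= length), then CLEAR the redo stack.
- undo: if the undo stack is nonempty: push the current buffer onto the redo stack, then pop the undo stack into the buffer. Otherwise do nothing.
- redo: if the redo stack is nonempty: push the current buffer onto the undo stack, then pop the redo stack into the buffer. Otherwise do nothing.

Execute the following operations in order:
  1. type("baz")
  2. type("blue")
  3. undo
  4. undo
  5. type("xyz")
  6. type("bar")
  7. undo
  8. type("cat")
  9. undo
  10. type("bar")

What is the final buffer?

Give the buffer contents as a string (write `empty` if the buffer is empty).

Answer: xyzbar

Derivation:
After op 1 (type): buf='baz' undo_depth=1 redo_depth=0
After op 2 (type): buf='bazblue' undo_depth=2 redo_depth=0
After op 3 (undo): buf='baz' undo_depth=1 redo_depth=1
After op 4 (undo): buf='(empty)' undo_depth=0 redo_depth=2
After op 5 (type): buf='xyz' undo_depth=1 redo_depth=0
After op 6 (type): buf='xyzbar' undo_depth=2 redo_depth=0
After op 7 (undo): buf='xyz' undo_depth=1 redo_depth=1
After op 8 (type): buf='xyzcat' undo_depth=2 redo_depth=0
After op 9 (undo): buf='xyz' undo_depth=1 redo_depth=1
After op 10 (type): buf='xyzbar' undo_depth=2 redo_depth=0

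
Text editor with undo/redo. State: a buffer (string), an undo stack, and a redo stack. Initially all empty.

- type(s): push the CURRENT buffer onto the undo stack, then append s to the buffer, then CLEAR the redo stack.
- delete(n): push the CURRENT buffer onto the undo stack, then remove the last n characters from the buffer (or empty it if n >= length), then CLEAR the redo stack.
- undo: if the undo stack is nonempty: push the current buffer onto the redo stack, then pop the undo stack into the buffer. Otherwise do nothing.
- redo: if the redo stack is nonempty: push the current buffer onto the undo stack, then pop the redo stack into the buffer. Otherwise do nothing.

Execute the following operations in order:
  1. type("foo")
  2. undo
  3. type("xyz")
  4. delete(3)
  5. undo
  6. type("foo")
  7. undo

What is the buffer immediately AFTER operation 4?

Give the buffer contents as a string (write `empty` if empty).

Answer: empty

Derivation:
After op 1 (type): buf='foo' undo_depth=1 redo_depth=0
After op 2 (undo): buf='(empty)' undo_depth=0 redo_depth=1
After op 3 (type): buf='xyz' undo_depth=1 redo_depth=0
After op 4 (delete): buf='(empty)' undo_depth=2 redo_depth=0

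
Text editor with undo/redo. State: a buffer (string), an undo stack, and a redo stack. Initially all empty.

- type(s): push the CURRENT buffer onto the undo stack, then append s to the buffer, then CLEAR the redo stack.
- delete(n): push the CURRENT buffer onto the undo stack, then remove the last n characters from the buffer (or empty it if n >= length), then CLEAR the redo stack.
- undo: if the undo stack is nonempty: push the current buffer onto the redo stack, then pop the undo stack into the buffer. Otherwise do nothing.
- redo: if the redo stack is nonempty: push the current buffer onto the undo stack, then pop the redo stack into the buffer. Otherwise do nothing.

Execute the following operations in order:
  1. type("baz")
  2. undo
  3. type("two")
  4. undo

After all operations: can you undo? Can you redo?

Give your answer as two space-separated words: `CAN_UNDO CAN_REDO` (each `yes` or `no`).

After op 1 (type): buf='baz' undo_depth=1 redo_depth=0
After op 2 (undo): buf='(empty)' undo_depth=0 redo_depth=1
After op 3 (type): buf='two' undo_depth=1 redo_depth=0
After op 4 (undo): buf='(empty)' undo_depth=0 redo_depth=1

Answer: no yes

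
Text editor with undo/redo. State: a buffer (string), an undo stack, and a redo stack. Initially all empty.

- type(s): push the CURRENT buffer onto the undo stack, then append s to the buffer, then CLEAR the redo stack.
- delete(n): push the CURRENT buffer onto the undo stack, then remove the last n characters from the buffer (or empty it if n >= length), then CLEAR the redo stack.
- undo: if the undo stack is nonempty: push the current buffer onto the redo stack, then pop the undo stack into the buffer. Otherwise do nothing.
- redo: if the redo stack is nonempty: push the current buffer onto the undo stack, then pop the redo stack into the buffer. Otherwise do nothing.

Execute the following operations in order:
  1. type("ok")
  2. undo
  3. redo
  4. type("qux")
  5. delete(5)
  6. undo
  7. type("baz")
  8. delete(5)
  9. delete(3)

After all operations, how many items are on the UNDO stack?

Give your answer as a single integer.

Answer: 5

Derivation:
After op 1 (type): buf='ok' undo_depth=1 redo_depth=0
After op 2 (undo): buf='(empty)' undo_depth=0 redo_depth=1
After op 3 (redo): buf='ok' undo_depth=1 redo_depth=0
After op 4 (type): buf='okqux' undo_depth=2 redo_depth=0
After op 5 (delete): buf='(empty)' undo_depth=3 redo_depth=0
After op 6 (undo): buf='okqux' undo_depth=2 redo_depth=1
After op 7 (type): buf='okquxbaz' undo_depth=3 redo_depth=0
After op 8 (delete): buf='okq' undo_depth=4 redo_depth=0
After op 9 (delete): buf='(empty)' undo_depth=5 redo_depth=0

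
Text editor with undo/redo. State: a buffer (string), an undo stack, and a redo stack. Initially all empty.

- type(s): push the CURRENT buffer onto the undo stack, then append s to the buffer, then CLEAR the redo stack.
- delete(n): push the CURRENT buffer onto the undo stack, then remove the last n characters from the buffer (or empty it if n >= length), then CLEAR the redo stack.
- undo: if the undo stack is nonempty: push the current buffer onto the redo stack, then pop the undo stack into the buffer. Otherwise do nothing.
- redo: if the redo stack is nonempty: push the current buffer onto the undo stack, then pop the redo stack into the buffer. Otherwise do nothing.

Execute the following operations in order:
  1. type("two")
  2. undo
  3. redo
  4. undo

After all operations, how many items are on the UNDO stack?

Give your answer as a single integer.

After op 1 (type): buf='two' undo_depth=1 redo_depth=0
After op 2 (undo): buf='(empty)' undo_depth=0 redo_depth=1
After op 3 (redo): buf='two' undo_depth=1 redo_depth=0
After op 4 (undo): buf='(empty)' undo_depth=0 redo_depth=1

Answer: 0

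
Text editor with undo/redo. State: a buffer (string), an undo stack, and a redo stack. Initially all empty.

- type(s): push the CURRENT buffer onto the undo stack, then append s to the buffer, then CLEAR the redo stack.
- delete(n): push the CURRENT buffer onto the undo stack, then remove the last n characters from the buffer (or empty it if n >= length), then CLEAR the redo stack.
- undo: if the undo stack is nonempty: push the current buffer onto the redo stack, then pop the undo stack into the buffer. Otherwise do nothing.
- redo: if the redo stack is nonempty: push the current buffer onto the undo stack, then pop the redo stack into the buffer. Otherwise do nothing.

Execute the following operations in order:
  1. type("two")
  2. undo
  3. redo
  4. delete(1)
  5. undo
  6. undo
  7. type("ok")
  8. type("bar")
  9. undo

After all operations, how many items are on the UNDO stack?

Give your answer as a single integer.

Answer: 1

Derivation:
After op 1 (type): buf='two' undo_depth=1 redo_depth=0
After op 2 (undo): buf='(empty)' undo_depth=0 redo_depth=1
After op 3 (redo): buf='two' undo_depth=1 redo_depth=0
After op 4 (delete): buf='tw' undo_depth=2 redo_depth=0
After op 5 (undo): buf='two' undo_depth=1 redo_depth=1
After op 6 (undo): buf='(empty)' undo_depth=0 redo_depth=2
After op 7 (type): buf='ok' undo_depth=1 redo_depth=0
After op 8 (type): buf='okbar' undo_depth=2 redo_depth=0
After op 9 (undo): buf='ok' undo_depth=1 redo_depth=1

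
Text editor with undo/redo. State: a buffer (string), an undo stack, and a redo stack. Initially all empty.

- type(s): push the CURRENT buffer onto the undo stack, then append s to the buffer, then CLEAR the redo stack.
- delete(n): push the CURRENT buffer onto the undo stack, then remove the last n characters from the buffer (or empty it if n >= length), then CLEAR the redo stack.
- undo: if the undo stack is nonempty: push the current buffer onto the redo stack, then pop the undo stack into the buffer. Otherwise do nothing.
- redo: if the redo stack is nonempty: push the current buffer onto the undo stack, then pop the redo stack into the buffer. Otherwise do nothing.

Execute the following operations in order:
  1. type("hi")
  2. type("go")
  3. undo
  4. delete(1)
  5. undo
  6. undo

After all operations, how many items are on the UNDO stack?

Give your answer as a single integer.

Answer: 0

Derivation:
After op 1 (type): buf='hi' undo_depth=1 redo_depth=0
After op 2 (type): buf='higo' undo_depth=2 redo_depth=0
After op 3 (undo): buf='hi' undo_depth=1 redo_depth=1
After op 4 (delete): buf='h' undo_depth=2 redo_depth=0
After op 5 (undo): buf='hi' undo_depth=1 redo_depth=1
After op 6 (undo): buf='(empty)' undo_depth=0 redo_depth=2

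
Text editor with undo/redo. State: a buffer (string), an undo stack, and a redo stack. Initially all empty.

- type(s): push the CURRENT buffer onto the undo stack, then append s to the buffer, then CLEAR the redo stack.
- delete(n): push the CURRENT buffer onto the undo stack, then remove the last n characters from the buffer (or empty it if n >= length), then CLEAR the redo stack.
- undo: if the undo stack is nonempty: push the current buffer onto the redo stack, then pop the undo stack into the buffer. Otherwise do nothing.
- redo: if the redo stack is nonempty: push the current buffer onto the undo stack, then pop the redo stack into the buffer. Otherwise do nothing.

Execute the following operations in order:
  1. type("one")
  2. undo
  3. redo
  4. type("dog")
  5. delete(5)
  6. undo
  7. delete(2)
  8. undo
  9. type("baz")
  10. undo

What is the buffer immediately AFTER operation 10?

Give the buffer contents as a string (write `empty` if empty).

Answer: onedog

Derivation:
After op 1 (type): buf='one' undo_depth=1 redo_depth=0
After op 2 (undo): buf='(empty)' undo_depth=0 redo_depth=1
After op 3 (redo): buf='one' undo_depth=1 redo_depth=0
After op 4 (type): buf='onedog' undo_depth=2 redo_depth=0
After op 5 (delete): buf='o' undo_depth=3 redo_depth=0
After op 6 (undo): buf='onedog' undo_depth=2 redo_depth=1
After op 7 (delete): buf='oned' undo_depth=3 redo_depth=0
After op 8 (undo): buf='onedog' undo_depth=2 redo_depth=1
After op 9 (type): buf='onedogbaz' undo_depth=3 redo_depth=0
After op 10 (undo): buf='onedog' undo_depth=2 redo_depth=1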